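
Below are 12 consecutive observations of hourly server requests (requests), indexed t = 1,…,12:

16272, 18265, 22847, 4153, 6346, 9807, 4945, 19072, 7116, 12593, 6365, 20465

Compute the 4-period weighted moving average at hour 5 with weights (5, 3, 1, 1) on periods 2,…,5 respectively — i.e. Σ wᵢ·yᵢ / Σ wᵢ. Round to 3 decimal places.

17036.500

Weighted sum: 5·18265 + 3·22847 + 1·4153 + 1·6346 = 91325 + 68541 + 4153 + 6346 = 170365
Weight total: 5 + 3 + 1 + 1 = 10
WMA = 170365 / 10 = 17036.500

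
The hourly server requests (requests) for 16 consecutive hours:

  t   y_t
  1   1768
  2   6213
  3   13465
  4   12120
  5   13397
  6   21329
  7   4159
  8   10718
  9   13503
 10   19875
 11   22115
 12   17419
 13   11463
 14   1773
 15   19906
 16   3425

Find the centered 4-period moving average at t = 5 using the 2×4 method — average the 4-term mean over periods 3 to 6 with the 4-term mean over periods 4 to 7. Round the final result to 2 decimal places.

13914.50

Sum over 3–6: 13465 + 12120 + 13397 + 21329 = 60311
Sum over 4–7: 12120 + 13397 + 21329 + 4159 = 51005
CMA at t=5 = (60311 + 51005) / (2·4) = 111316 / 8 = 13914.50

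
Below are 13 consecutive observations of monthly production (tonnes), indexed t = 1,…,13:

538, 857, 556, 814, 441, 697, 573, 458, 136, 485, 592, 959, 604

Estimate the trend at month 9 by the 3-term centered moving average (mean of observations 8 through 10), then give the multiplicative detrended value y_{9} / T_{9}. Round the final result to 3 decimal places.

0.378

Trend T_9 = (458 + 136 + 485) / 3 = 1079/3 = 359.66667
Ratio to trend: 136 / 359.66667 = 0.378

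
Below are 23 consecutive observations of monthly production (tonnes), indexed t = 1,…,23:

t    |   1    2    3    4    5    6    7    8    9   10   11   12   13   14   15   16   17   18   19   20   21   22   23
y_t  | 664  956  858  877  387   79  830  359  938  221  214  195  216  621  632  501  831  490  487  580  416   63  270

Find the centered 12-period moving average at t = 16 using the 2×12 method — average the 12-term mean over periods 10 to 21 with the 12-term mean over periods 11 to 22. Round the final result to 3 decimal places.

Sum over 10–21: 221 + 214 + 195 + 216 + 621 + 632 + 501 + 831 + 490 + 487 + 580 + 416 = 5404
Sum over 11–22: 214 + 195 + 216 + 621 + 632 + 501 + 831 + 490 + 487 + 580 + 416 + 63 = 5246
CMA at t=16 = (5404 + 5246) / (2·12) = 10650 / 24 = 443.750

443.750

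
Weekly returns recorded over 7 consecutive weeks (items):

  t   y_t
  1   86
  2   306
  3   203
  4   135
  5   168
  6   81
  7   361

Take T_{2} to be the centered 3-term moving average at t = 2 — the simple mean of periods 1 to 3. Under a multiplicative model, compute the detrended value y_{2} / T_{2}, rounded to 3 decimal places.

Trend T_2 = (86 + 306 + 203) / 3 = 595/3 = 198.33333
Ratio to trend: 306 / 198.33333 = 1.543

1.543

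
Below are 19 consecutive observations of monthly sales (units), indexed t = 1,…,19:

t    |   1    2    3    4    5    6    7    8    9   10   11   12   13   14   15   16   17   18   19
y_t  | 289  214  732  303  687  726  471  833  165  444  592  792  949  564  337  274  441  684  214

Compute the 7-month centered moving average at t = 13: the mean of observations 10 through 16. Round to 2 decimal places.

564.57

Sum of periods 10–16: 444 + 592 + 792 + 949 + 564 + 337 + 274 = 3952
Divide by 7: 3952 / 7 = 564.57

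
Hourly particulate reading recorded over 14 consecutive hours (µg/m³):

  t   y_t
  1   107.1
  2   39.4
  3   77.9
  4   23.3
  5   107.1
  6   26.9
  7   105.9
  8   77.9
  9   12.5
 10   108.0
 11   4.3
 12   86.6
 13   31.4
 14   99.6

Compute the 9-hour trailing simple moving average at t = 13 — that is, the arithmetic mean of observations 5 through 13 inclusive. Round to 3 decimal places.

Sum of periods 5–13: 107.1 + 26.9 + 105.9 + 77.9 + 12.5 + 108.0 + 4.3 + 86.6 + 31.4 = 560.6
Divide by 9: 560.6 / 9 = 62.289

62.289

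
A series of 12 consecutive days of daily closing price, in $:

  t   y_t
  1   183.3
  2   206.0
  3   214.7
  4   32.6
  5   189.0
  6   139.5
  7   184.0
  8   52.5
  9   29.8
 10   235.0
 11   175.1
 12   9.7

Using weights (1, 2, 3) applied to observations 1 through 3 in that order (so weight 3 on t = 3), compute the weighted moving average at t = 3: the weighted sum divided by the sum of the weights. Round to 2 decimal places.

206.57

Weighted sum: 1·183.3 + 2·206.0 + 3·214.7 = 183.3 + 412.0 + 644.1 = 1239.4
Weight total: 1 + 2 + 3 = 6
WMA = 1239.4 / 6 = 206.57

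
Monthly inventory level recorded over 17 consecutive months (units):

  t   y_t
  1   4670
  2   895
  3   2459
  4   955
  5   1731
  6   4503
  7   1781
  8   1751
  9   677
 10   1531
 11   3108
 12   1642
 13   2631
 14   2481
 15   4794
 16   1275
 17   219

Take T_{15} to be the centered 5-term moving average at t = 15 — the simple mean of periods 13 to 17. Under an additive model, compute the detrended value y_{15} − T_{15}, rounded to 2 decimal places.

2514.00

Trend T_15 = (2631 + 2481 + 4794 + 1275 + 219) / 5 = 11400/5 = 2280.0000
Detrended value: 4794 − 2280.0000 = 2514.00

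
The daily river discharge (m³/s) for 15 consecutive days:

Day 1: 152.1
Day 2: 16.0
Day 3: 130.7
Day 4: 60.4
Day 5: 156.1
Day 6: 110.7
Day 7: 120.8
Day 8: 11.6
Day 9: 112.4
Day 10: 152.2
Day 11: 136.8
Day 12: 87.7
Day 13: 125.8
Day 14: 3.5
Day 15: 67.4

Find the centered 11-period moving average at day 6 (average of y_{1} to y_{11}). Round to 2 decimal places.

Sum of periods 1–11: 152.1 + 16.0 + 130.7 + 60.4 + 156.1 + 110.7 + 120.8 + 11.6 + 112.4 + 152.2 + 136.8 = 1159.8
Divide by 11: 1159.8 / 11 = 105.44

105.44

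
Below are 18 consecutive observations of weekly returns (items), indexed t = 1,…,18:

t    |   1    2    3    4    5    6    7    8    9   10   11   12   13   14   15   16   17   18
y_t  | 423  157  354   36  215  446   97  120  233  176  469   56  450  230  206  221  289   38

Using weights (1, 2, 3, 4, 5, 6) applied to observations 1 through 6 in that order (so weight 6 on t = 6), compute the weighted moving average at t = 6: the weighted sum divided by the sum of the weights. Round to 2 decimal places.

Weighted sum: 1·423 + 2·157 + 3·354 + 4·36 + 5·215 + 6·446 = 423 + 314 + 1062 + 144 + 1075 + 2676 = 5694
Weight total: 1 + 2 + 3 + 4 + 5 + 6 = 21
WMA = 5694 / 21 = 271.14

271.14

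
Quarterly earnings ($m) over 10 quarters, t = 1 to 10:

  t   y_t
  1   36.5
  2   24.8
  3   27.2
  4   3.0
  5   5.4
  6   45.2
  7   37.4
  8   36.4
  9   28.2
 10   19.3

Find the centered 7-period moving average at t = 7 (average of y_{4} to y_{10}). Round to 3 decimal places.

Sum of periods 4–10: 3.0 + 5.4 + 45.2 + 37.4 + 36.4 + 28.2 + 19.3 = 174.9
Divide by 7: 174.9 / 7 = 24.986

24.986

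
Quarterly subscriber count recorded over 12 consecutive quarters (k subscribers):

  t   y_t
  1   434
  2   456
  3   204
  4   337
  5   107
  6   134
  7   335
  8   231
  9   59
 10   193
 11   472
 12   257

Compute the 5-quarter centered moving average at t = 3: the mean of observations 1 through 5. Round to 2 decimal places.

Sum of periods 1–5: 434 + 456 + 204 + 337 + 107 = 1538
Divide by 5: 1538 / 5 = 307.60

307.60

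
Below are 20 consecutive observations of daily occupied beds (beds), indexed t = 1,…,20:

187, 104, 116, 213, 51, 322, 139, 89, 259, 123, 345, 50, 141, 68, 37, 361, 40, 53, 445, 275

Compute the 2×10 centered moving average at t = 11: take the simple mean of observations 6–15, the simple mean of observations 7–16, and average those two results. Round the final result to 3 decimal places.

Sum over 6–15: 322 + 139 + 89 + 259 + 123 + 345 + 50 + 141 + 68 + 37 = 1573
Sum over 7–16: 139 + 89 + 259 + 123 + 345 + 50 + 141 + 68 + 37 + 361 = 1612
CMA at t=11 = (1573 + 1612) / (2·10) = 3185 / 20 = 159.250

159.250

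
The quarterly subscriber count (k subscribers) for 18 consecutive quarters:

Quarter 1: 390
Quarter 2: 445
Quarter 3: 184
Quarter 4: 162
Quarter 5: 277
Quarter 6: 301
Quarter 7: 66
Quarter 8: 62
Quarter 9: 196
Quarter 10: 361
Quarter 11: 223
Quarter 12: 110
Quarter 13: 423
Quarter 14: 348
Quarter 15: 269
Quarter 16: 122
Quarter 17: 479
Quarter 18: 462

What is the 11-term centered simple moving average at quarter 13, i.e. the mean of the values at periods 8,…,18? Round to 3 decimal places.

Sum of periods 8–18: 62 + 196 + 361 + 223 + 110 + 423 + 348 + 269 + 122 + 479 + 462 = 3055
Divide by 11: 3055 / 11 = 277.727

277.727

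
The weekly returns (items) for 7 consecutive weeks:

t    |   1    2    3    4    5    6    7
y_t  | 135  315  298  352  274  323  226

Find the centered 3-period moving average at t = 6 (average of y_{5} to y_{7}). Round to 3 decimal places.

Sum of periods 5–7: 274 + 323 + 226 = 823
Divide by 3: 823 / 3 = 274.333

274.333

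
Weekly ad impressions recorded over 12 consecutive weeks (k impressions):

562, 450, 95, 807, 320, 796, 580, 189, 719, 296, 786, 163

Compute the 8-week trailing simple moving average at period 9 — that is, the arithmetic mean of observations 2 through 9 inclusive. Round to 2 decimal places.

Sum of periods 2–9: 450 + 95 + 807 + 320 + 796 + 580 + 189 + 719 = 3956
Divide by 8: 3956 / 8 = 494.50

494.50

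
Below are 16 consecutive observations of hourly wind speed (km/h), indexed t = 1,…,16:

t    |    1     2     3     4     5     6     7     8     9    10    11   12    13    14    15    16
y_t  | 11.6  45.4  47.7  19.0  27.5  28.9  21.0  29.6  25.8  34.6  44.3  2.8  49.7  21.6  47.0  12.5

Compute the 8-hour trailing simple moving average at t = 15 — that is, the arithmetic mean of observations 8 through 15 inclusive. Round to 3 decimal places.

Sum of periods 8–15: 29.6 + 25.8 + 34.6 + 44.3 + 2.8 + 49.7 + 21.6 + 47.0 = 255.4
Divide by 8: 255.4 / 8 = 31.925

31.925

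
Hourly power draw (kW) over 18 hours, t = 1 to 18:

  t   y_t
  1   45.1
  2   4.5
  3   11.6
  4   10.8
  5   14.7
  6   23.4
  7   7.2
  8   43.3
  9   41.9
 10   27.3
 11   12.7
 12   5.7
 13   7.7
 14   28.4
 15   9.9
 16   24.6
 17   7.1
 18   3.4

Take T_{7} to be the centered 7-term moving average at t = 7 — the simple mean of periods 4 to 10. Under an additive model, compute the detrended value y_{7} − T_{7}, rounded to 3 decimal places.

-16.886

Trend T_7 = (10.8 + 14.7 + 23.4 + 7.2 + 43.3 + 41.9 + 27.3) / 7 = 168.6/7 = 24.08571
Detrended value: 7.2 − 24.08571 = -16.886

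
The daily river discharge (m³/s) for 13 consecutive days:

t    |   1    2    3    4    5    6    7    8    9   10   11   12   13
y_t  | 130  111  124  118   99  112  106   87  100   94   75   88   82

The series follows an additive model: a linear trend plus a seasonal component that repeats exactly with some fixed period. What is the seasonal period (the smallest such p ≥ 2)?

3

First differences y_{t+1} − y_t: -19, 13, -6, -19, 13, -6, -19, 13, …
The difference pattern repeats every 3 terms and not for any smaller step, so p = 3.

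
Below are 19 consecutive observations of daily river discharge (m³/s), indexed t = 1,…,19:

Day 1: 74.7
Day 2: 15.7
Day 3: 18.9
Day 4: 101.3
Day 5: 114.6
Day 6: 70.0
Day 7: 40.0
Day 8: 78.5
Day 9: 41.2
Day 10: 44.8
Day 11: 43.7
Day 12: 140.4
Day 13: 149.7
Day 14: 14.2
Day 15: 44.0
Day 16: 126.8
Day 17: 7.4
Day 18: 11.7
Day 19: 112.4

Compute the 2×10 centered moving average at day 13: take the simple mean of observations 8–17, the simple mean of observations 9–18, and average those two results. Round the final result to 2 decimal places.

Sum over 8–17: 78.5 + 41.2 + 44.8 + 43.7 + 140.4 + 149.7 + 14.2 + 44.0 + 126.8 + 7.4 = 690.7
Sum over 9–18: 41.2 + 44.8 + 43.7 + 140.4 + 149.7 + 14.2 + 44.0 + 126.8 + 7.4 + 11.7 = 623.9
CMA at t=13 = (690.7 + 623.9) / (2·10) = 1314.6 / 20 = 65.73

65.73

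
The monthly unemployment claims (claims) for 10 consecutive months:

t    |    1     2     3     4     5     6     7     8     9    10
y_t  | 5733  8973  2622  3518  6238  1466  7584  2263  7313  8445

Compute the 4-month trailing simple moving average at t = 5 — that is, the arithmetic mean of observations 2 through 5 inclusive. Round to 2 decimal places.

5337.75

Sum of periods 2–5: 8973 + 2622 + 3518 + 6238 = 21351
Divide by 4: 21351 / 4 = 5337.75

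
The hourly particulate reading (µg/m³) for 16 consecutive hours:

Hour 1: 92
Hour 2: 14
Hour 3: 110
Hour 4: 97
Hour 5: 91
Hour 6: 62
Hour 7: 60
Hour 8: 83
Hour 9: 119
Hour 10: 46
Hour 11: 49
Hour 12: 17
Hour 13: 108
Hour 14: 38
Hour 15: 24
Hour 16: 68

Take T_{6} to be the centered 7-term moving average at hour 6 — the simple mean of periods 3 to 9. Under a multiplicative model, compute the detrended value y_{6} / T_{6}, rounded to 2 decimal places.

Trend T_6 = (110 + 97 + 91 + 62 + 60 + 83 + 119) / 7 = 622/7 = 88.8571
Ratio to trend: 62 / 88.8571 = 0.70

0.70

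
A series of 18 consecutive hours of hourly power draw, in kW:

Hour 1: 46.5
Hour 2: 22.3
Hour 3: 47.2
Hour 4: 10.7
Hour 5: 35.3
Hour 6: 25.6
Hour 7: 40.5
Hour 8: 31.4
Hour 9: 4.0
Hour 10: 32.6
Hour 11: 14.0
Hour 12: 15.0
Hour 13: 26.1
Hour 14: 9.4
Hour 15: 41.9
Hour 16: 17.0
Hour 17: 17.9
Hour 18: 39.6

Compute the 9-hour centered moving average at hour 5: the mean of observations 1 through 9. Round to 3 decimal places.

29.278

Sum of periods 1–9: 46.5 + 22.3 + 47.2 + 10.7 + 35.3 + 25.6 + 40.5 + 31.4 + 4.0 = 263.5
Divide by 9: 263.5 / 9 = 29.278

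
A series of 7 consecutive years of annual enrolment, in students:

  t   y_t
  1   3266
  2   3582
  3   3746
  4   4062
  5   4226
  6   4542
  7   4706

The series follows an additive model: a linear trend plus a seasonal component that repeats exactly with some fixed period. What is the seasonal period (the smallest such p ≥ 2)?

2

First differences y_{t+1} − y_t: 316, 164, 316, 164, 316, 164, …
The difference pattern repeats every 2 terms and not for any smaller step, so p = 2.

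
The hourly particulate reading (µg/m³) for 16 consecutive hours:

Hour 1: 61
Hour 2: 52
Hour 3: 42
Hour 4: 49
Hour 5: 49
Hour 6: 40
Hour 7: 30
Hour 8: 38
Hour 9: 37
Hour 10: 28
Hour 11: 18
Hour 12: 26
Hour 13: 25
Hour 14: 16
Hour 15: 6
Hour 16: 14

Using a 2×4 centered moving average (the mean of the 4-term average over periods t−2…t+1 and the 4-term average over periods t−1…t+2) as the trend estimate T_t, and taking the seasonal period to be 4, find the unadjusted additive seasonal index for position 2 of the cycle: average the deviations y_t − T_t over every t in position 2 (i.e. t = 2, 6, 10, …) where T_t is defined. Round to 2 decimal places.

-0.71

Season position 2 occurs at t = 6, 10, 14 (where T_t is defined).
t=6: T_6 = 40.6250; y_6 − T_6 = 40 − 40.6250 = -0.6250
t=10: T_10 = 28.7500; y_10 − T_10 = 28 − 28.7500 = -0.7500
t=14: T_14 = 16.7500; y_14 − T_14 = 16 − 16.7500 = -0.7500
Mean deviation: (-0.6250 + -0.7500 + -0.7500) / 3 = -0.71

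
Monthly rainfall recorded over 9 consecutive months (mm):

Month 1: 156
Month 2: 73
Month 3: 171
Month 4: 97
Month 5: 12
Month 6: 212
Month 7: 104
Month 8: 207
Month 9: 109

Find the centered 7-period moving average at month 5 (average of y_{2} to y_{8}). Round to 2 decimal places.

125.14

Sum of periods 2–8: 73 + 171 + 97 + 12 + 212 + 104 + 207 = 876
Divide by 7: 876 / 7 = 125.14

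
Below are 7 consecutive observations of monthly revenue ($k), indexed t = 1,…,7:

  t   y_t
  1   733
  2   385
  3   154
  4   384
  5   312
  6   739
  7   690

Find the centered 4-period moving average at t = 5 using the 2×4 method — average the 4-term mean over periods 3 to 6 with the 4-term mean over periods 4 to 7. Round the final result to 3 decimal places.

464.250

Sum over 3–6: 154 + 384 + 312 + 739 = 1589
Sum over 4–7: 384 + 312 + 739 + 690 = 2125
CMA at t=5 = (1589 + 2125) / (2·4) = 3714 / 8 = 464.250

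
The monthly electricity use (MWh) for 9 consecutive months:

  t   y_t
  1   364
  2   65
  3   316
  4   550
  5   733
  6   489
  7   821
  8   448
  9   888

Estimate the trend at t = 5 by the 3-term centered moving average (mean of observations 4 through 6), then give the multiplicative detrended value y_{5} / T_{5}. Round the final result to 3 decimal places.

1.241

Trend T_5 = (550 + 733 + 489) / 3 = 1772/3 = 590.66667
Ratio to trend: 733 / 590.66667 = 1.241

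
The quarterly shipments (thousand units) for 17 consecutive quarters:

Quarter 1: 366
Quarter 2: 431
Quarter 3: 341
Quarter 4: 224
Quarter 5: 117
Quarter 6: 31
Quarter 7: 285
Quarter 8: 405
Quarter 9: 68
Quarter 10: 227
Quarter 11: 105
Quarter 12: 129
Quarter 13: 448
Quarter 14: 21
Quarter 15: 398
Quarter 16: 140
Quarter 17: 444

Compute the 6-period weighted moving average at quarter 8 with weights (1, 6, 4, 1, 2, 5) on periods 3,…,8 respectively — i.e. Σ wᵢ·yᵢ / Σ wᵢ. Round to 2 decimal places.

251.53

Weighted sum: 1·341 + 6·224 + 4·117 + 1·31 + 2·285 + 5·405 = 341 + 1344 + 468 + 31 + 570 + 2025 = 4779
Weight total: 1 + 6 + 4 + 1 + 2 + 5 = 19
WMA = 4779 / 19 = 251.53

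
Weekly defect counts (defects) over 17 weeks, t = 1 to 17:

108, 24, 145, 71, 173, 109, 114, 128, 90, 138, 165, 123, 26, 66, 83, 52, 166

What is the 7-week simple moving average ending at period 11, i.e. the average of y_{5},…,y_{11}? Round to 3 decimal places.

Sum of periods 5–11: 173 + 109 + 114 + 128 + 90 + 138 + 165 = 917
Divide by 7: 917 / 7 = 131.000

131.000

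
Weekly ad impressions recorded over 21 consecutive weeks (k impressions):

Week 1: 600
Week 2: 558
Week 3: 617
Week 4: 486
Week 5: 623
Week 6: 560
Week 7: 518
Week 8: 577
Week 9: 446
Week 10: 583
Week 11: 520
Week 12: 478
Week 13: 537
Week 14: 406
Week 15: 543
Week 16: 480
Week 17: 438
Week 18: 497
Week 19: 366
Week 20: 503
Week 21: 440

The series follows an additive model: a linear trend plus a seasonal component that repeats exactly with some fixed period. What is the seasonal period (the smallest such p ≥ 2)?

5

First differences y_{t+1} − y_t: -42, 59, -131, 137, -63, -42, 59, -131, 137, -63, -42, 59, …
The difference pattern repeats every 5 terms and not for any smaller step, so p = 5.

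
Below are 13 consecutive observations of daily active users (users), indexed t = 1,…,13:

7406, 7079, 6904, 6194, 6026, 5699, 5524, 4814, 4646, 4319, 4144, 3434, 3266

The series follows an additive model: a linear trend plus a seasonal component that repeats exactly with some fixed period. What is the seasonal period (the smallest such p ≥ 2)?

First differences y_{t+1} − y_t: -327, -175, -710, -168, -327, -175, -710, -168, -327, -175, …
The difference pattern repeats every 4 terms and not for any smaller step, so p = 4.

4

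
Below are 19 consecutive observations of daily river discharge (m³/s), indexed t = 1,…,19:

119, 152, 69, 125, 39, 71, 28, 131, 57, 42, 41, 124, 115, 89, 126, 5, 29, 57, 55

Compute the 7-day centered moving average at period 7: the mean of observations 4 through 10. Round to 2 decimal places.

Sum of periods 4–10: 125 + 39 + 71 + 28 + 131 + 57 + 42 = 493
Divide by 7: 493 / 7 = 70.43

70.43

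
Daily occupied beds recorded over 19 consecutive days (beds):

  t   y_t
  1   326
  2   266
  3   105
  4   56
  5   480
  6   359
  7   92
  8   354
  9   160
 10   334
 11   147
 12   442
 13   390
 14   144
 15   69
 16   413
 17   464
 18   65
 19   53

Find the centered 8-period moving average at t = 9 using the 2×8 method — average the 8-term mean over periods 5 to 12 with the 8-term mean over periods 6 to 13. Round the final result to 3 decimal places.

Sum over 5–12: 480 + 359 + 92 + 354 + 160 + 334 + 147 + 442 = 2368
Sum over 6–13: 359 + 92 + 354 + 160 + 334 + 147 + 442 + 390 = 2278
CMA at t=9 = (2368 + 2278) / (2·8) = 4646 / 16 = 290.375

290.375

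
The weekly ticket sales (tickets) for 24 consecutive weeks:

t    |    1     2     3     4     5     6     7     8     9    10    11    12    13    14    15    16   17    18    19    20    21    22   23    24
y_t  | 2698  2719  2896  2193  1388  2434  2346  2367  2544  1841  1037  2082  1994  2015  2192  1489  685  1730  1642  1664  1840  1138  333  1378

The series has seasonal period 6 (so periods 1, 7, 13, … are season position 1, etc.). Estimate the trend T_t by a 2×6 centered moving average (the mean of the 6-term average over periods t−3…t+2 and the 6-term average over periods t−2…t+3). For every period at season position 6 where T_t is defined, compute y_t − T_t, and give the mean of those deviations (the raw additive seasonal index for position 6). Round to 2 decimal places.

192.50

Season position 6 occurs at t = 6, 12, 18 (where T_t is defined).
t=6: T_6 = 2241.3333; y_6 − T_6 = 2434 − 2241.3333 = 192.6667
t=12: T_12 = 1889.5000; y_12 − T_12 = 2082 − 1889.5000 = 192.5000
t=18: T_18 = 1537.6667; y_18 − T_18 = 1730 − 1537.6667 = 192.3333
Mean deviation: (192.6667 + 192.5000 + 192.3333) / 3 = 192.50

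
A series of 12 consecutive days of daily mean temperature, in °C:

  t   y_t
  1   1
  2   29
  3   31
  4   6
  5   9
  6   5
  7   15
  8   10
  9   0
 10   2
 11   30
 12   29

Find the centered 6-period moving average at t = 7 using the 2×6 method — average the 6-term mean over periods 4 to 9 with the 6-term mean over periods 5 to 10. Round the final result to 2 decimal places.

Sum over 4–9: 6 + 9 + 5 + 15 + 10 + 0 = 45
Sum over 5–10: 9 + 5 + 15 + 10 + 0 + 2 = 41
CMA at t=7 = (45 + 41) / (2·6) = 86 / 12 = 7.17

7.17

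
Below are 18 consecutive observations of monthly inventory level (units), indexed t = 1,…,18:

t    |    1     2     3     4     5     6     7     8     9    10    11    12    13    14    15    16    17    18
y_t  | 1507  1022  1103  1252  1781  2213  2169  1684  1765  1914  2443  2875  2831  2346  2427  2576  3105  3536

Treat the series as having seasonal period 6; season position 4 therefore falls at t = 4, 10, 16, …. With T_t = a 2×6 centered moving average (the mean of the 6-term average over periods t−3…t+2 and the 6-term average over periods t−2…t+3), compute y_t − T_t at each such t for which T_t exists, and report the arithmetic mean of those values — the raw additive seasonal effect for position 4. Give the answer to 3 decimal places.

-282.833

Season position 4 occurs at t = 4, 10 (where T_t is defined).
t=4: T_4 = 1534.83333; y_4 − T_4 = 1252 − 1534.83333 = -282.83333
t=10: T_10 = 2196.83333; y_10 − T_10 = 1914 − 2196.83333 = -282.83333
Mean deviation: (-282.83333 + -282.83333) / 2 = -282.833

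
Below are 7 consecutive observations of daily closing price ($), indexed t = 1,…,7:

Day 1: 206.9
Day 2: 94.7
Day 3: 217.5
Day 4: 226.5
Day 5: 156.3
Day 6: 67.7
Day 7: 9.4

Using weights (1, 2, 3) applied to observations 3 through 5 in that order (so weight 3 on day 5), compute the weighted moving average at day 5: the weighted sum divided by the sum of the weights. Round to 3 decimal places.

189.900

Weighted sum: 1·217.5 + 2·226.5 + 3·156.3 = 217.5 + 453.0 + 468.9 = 1139.4
Weight total: 1 + 2 + 3 = 6
WMA = 1139.4 / 6 = 189.900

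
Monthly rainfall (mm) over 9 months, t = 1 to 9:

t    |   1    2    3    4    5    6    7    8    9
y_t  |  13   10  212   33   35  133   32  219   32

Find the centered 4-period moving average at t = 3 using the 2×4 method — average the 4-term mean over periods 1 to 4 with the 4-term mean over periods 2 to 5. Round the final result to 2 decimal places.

69.75

Sum over 1–4: 13 + 10 + 212 + 33 = 268
Sum over 2–5: 10 + 212 + 33 + 35 = 290
CMA at t=3 = (268 + 290) / (2·4) = 558 / 8 = 69.75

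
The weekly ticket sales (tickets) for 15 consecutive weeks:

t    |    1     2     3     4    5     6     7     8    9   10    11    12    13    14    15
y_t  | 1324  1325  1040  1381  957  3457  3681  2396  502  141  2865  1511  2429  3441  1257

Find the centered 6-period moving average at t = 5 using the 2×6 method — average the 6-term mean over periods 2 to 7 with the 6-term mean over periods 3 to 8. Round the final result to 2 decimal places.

2062.75

Sum over 2–7: 1325 + 1040 + 1381 + 957 + 3457 + 3681 = 11841
Sum over 3–8: 1040 + 1381 + 957 + 3457 + 3681 + 2396 = 12912
CMA at t=5 = (11841 + 12912) / (2·6) = 24753 / 12 = 2062.75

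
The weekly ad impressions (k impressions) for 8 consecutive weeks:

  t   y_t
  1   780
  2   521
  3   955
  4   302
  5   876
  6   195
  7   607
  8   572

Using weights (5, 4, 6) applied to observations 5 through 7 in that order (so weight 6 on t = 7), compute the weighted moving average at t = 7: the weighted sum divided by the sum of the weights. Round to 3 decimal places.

586.800

Weighted sum: 5·876 + 4·195 + 6·607 = 4380 + 780 + 3642 = 8802
Weight total: 5 + 4 + 6 = 15
WMA = 8802 / 15 = 586.800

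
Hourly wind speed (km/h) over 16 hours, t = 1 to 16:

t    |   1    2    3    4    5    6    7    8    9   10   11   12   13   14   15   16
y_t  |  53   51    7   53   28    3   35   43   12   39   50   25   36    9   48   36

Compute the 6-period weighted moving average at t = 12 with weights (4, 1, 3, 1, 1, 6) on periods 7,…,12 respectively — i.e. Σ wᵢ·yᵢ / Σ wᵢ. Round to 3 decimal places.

Weighted sum: 4·35 + 1·43 + 3·12 + 1·39 + 1·50 + 6·25 = 140 + 43 + 36 + 39 + 50 + 150 = 458
Weight total: 4 + 1 + 3 + 1 + 1 + 6 = 16
WMA = 458 / 16 = 28.625

28.625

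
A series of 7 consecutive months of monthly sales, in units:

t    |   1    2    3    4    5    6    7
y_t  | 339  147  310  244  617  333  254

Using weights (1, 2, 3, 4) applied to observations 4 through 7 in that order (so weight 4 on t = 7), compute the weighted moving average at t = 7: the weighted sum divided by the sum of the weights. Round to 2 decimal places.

Weighted sum: 1·244 + 2·617 + 3·333 + 4·254 = 244 + 1234 + 999 + 1016 = 3493
Weight total: 1 + 2 + 3 + 4 = 10
WMA = 3493 / 10 = 349.30

349.30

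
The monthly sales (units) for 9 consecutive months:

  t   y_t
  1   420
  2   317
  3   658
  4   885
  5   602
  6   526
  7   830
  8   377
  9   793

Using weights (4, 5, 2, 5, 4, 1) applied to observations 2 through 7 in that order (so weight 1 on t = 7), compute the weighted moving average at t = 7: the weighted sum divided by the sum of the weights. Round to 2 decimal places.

Weighted sum: 4·317 + 5·658 + 2·885 + 5·602 + 4·526 + 1·830 = 1268 + 3290 + 1770 + 3010 + 2104 + 830 = 12272
Weight total: 4 + 5 + 2 + 5 + 4 + 1 = 21
WMA = 12272 / 21 = 584.38

584.38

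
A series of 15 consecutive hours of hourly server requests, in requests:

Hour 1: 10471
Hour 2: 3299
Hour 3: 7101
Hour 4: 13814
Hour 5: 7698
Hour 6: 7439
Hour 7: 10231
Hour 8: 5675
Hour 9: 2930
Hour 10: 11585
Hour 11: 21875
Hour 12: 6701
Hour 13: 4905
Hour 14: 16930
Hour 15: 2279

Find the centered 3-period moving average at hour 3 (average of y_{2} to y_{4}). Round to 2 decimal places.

8071.33

Sum of periods 2–4: 3299 + 7101 + 13814 = 24214
Divide by 3: 24214 / 3 = 8071.33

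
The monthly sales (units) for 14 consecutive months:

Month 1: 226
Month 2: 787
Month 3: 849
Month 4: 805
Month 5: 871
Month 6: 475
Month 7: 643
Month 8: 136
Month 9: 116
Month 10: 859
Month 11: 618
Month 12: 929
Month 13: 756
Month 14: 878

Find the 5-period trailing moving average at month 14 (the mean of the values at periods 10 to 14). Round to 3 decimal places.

Sum of periods 10–14: 859 + 618 + 929 + 756 + 878 = 4040
Divide by 5: 4040 / 5 = 808.000

808.000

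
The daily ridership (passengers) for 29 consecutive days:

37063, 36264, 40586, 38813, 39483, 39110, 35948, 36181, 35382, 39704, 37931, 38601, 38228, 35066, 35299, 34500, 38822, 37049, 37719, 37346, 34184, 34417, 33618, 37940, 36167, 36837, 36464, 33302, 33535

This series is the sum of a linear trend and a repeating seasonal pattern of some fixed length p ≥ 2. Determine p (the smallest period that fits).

7

First differences y_{t+1} − y_t: -799, 4322, -1773, 670, -373, -3162, 233, -799, 4322, -1773, 670, -373, -3162, 233, -799, 4322, …
The difference pattern repeats every 7 terms and not for any smaller step, so p = 7.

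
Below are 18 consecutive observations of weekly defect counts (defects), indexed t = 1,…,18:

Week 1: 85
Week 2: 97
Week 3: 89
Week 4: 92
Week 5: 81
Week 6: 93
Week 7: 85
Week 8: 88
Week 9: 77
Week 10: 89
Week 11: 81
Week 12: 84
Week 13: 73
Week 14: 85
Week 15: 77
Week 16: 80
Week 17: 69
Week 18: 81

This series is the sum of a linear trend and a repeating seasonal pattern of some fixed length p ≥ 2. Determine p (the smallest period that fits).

4

First differences y_{t+1} − y_t: 12, -8, 3, -11, 12, -8, 3, -11, 12, -8, …
The difference pattern repeats every 4 terms and not for any smaller step, so p = 4.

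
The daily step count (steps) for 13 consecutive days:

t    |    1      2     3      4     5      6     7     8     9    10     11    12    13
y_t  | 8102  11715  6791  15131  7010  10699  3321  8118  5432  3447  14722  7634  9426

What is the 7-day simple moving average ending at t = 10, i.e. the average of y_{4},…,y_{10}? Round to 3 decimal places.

Sum of periods 4–10: 15131 + 7010 + 10699 + 3321 + 8118 + 5432 + 3447 = 53158
Divide by 7: 53158 / 7 = 7594.000

7594.000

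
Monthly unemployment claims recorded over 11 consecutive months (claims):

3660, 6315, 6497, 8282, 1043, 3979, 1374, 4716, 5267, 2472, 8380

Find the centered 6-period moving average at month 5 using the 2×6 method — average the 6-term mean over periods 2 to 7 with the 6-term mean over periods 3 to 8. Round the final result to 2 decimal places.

4448.42

Sum over 2–7: 6315 + 6497 + 8282 + 1043 + 3979 + 1374 = 27490
Sum over 3–8: 6497 + 8282 + 1043 + 3979 + 1374 + 4716 = 25891
CMA at t=5 = (27490 + 25891) / (2·6) = 53381 / 12 = 4448.42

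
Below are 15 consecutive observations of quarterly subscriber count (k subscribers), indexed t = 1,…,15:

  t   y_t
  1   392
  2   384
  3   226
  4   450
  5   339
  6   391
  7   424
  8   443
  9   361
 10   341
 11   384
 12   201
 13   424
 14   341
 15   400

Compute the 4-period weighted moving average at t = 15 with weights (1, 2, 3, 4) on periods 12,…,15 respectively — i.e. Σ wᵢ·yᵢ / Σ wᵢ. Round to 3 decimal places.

Weighted sum: 1·201 + 2·424 + 3·341 + 4·400 = 201 + 848 + 1023 + 1600 = 3672
Weight total: 1 + 2 + 3 + 4 = 10
WMA = 3672 / 10 = 367.200

367.200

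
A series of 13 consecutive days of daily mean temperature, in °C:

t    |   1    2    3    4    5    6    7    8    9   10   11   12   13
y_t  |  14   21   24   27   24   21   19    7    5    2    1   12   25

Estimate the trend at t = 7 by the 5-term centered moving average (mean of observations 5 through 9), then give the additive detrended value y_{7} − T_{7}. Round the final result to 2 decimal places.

3.80

Trend T_7 = (24 + 21 + 19 + 7 + 5) / 5 = 76/5 = 15.2000
Detrended value: 19 − 15.2000 = 3.80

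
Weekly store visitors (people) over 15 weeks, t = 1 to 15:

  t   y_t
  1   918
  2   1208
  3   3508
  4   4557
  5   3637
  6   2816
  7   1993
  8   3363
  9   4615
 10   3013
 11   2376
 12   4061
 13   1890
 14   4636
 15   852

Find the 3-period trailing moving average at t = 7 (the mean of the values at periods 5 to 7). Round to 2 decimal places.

Sum of periods 5–7: 3637 + 2816 + 1993 = 8446
Divide by 3: 8446 / 3 = 2815.33

2815.33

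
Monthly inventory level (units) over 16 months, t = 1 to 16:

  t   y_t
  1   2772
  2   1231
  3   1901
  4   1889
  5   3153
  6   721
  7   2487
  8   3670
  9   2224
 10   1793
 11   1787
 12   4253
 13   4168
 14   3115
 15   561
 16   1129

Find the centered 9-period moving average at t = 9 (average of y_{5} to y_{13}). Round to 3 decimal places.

2695.111

Sum of periods 5–13: 3153 + 721 + 2487 + 3670 + 2224 + 1793 + 1787 + 4253 + 4168 = 24256
Divide by 9: 24256 / 9 = 2695.111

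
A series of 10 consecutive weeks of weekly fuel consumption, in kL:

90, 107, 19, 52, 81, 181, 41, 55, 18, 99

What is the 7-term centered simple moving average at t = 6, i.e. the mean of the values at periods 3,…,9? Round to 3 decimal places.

63.857

Sum of periods 3–9: 19 + 52 + 81 + 181 + 41 + 55 + 18 = 447
Divide by 7: 447 / 7 = 63.857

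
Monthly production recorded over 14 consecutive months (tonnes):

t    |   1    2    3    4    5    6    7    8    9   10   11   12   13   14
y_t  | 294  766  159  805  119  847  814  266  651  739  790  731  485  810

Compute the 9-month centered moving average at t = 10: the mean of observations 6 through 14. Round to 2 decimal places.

681.44

Sum of periods 6–14: 847 + 814 + 266 + 651 + 739 + 790 + 731 + 485 + 810 = 6133
Divide by 9: 6133 / 9 = 681.44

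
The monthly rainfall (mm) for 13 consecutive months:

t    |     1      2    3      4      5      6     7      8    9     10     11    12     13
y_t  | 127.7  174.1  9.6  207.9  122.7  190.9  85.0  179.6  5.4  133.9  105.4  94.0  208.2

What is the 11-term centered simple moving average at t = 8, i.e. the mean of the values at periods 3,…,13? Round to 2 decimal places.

Sum of periods 3–13: 9.6 + 207.9 + 122.7 + 190.9 + 85.0 + 179.6 + 5.4 + 133.9 + 105.4 + 94.0 + 208.2 = 1342.6
Divide by 11: 1342.6 / 11 = 122.05

122.05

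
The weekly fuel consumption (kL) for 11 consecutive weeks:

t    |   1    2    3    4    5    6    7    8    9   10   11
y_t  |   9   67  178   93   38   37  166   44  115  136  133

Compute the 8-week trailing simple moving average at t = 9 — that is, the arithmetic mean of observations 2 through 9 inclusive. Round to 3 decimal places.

Sum of periods 2–9: 67 + 178 + 93 + 38 + 37 + 166 + 44 + 115 = 738
Divide by 8: 738 / 8 = 92.250

92.250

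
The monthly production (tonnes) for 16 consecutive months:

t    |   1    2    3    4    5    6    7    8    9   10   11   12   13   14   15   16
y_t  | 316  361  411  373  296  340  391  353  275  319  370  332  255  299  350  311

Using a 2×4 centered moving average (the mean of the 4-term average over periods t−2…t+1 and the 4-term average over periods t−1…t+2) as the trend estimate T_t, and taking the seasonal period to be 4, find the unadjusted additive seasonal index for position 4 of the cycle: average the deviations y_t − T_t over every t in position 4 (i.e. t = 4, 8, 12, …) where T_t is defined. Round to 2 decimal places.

Season position 4 occurs at t = 4, 8, 12 (where T_t is defined).
t=4: T_4 = 357.6250; y_4 − T_4 = 373 − 357.6250 = 15.3750
t=8: T_8 = 337.1250; y_8 − T_8 = 353 − 337.1250 = 15.8750
t=12: T_12 = 316.5000; y_12 − T_12 = 332 − 316.5000 = 15.5000
Mean deviation: (15.3750 + 15.8750 + 15.5000) / 3 = 15.58

15.58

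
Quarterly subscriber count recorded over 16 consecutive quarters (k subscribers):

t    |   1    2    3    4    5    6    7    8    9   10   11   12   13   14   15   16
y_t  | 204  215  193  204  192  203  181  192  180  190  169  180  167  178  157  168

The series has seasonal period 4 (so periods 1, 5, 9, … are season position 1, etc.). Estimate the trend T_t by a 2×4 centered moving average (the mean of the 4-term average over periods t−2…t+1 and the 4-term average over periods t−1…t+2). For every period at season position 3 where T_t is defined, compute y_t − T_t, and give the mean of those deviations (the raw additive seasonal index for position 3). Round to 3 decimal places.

Season position 3 occurs at t = 3, 7, 11 (where T_t is defined).
t=3: T_3 = 202.50000; y_3 − T_3 = 193 − 202.50000 = -9.50000
t=7: T_7 = 190.50000; y_7 − T_7 = 181 − 190.50000 = -9.50000
t=11: T_11 = 178.12500; y_11 − T_11 = 169 − 178.12500 = -9.12500
Mean deviation: (-9.50000 + -9.50000 + -9.12500) / 3 = -9.375

-9.375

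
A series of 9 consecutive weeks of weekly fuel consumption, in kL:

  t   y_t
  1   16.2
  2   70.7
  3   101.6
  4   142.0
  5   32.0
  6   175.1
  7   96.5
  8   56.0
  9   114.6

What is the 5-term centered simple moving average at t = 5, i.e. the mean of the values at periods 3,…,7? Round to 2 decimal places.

Sum of periods 3–7: 101.6 + 142.0 + 32.0 + 175.1 + 96.5 = 547.2
Divide by 5: 547.2 / 5 = 109.44

109.44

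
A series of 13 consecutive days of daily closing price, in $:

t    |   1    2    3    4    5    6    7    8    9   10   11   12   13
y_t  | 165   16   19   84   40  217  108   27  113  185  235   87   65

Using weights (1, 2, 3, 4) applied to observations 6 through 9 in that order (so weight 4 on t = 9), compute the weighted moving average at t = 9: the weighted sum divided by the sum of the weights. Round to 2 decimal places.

96.60

Weighted sum: 1·217 + 2·108 + 3·27 + 4·113 = 217 + 216 + 81 + 452 = 966
Weight total: 1 + 2 + 3 + 4 = 10
WMA = 966 / 10 = 96.60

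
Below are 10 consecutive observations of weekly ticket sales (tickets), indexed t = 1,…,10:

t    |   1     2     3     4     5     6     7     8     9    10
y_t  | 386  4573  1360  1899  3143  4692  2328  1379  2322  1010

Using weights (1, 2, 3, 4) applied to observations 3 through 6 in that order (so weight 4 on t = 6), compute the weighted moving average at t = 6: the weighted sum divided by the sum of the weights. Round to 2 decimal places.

Weighted sum: 1·1360 + 2·1899 + 3·3143 + 4·4692 = 1360 + 3798 + 9429 + 18768 = 33355
Weight total: 1 + 2 + 3 + 4 = 10
WMA = 33355 / 10 = 3335.50

3335.50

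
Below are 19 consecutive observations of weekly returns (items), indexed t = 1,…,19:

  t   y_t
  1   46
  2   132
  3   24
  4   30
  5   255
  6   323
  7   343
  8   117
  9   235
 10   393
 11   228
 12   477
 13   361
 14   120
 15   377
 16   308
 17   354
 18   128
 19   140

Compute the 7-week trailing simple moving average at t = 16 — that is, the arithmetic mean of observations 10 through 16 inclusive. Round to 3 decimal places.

323.429

Sum of periods 10–16: 393 + 228 + 477 + 361 + 120 + 377 + 308 = 2264
Divide by 7: 2264 / 7 = 323.429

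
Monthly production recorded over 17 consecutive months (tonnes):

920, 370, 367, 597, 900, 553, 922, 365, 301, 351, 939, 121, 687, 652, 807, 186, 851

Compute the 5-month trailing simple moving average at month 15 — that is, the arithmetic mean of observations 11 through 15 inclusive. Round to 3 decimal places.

Sum of periods 11–15: 939 + 121 + 687 + 652 + 807 = 3206
Divide by 5: 3206 / 5 = 641.200

641.200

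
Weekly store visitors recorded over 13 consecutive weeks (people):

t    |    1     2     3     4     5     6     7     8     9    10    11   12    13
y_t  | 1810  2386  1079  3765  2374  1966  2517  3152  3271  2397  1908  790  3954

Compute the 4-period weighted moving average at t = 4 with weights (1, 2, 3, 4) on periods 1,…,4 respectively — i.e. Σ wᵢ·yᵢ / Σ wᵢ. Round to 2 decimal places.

2487.90

Weighted sum: 1·1810 + 2·2386 + 3·1079 + 4·3765 = 1810 + 4772 + 3237 + 15060 = 24879
Weight total: 1 + 2 + 3 + 4 = 10
WMA = 24879 / 10 = 2487.90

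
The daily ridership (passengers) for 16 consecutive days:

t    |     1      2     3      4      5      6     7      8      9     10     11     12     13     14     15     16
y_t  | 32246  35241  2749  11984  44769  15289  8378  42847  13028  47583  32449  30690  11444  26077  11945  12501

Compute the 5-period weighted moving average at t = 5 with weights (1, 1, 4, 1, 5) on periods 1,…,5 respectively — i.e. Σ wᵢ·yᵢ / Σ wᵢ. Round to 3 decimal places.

Weighted sum: 1·32246 + 1·35241 + 4·2749 + 1·11984 + 5·44769 = 32246 + 35241 + 10996 + 11984 + 223845 = 314312
Weight total: 1 + 1 + 4 + 1 + 5 = 12
WMA = 314312 / 12 = 26192.667

26192.667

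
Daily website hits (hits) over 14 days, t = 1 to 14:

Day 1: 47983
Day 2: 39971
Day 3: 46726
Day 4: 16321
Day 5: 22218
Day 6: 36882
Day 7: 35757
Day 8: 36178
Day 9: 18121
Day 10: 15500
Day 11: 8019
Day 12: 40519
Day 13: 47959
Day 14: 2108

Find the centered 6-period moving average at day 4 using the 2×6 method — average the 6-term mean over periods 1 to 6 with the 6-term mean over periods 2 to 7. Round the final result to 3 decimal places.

Sum over 1–6: 47983 + 39971 + 46726 + 16321 + 22218 + 36882 = 210101
Sum over 2–7: 39971 + 46726 + 16321 + 22218 + 36882 + 35757 = 197875
CMA at t=4 = (210101 + 197875) / (2·6) = 407976 / 12 = 33998.000

33998.000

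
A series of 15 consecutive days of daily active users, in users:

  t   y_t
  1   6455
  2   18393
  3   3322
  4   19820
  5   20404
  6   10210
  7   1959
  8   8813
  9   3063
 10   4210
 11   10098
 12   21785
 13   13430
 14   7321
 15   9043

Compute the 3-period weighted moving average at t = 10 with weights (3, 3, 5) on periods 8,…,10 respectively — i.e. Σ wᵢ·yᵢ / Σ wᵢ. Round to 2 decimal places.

Weighted sum: 3·8813 + 3·3063 + 5·4210 = 26439 + 9189 + 21050 = 56678
Weight total: 3 + 3 + 5 = 11
WMA = 56678 / 11 = 5152.55

5152.55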